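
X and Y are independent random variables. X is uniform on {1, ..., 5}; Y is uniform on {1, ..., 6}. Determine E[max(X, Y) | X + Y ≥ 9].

11/2

Outcomes with X + Y ≥ 9: (3,6), (4,5), (4,6), (5,4), (5,5), (5,6), each with probability 1/30.
E[max(X, Y) | X + Y ≥ 9] = (6 + 5 + 6 + 5 + 5 + 6) / 6 = 11/2.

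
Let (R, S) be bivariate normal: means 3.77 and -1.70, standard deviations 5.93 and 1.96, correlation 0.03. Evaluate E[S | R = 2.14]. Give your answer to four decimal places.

-1.7162

For a bivariate normal, E[S | R=x] = μ_S + ρ·(σ_S/σ_R)·(x − μ_R).
E[S | R=2.14] = -1.70 + (0.03)·(1.96/5.93)·(2.14 − (3.77)) = -1.70 + (0.0099157)·(-1.63) = -1.7162.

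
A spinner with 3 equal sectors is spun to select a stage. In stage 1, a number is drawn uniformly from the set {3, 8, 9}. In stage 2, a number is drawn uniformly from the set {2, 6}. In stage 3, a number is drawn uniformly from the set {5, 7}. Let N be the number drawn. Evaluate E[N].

50/9

E[N | stage 1] = (3+8+9)/3 = 20/3.
E[N | stage 2] = (2+6)/2 = 4.
E[N | stage 3] = (5+7)/2 = 6.
By the law of total expectation,
E[N] = (1/3)·(20/3) + (1/3)·(4) + (1/3)·(6) = 50/9.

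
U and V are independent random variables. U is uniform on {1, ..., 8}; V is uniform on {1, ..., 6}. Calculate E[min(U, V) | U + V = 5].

P(U + V = 5) = 1/12.
Summing min(U,V)·P(x,y) over outcomes with U + V = 5 gives 1/8.
E[min(U, V) | U + V = 5] = (1/8) / (1/12) = 3/2.

3/2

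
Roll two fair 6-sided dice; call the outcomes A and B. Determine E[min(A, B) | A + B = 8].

14/5

P(A + B = 8) = 5/36.
Summing min(A,B)·P(x,y) over outcomes with A + B = 8 gives 7/18.
E[min(A, B) | A + B = 8] = (7/18) / (5/36) = 14/5.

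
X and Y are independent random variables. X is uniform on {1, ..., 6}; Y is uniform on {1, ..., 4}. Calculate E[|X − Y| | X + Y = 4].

4/3

Outcomes with X + Y = 4: (1,3), (2,2), (3,1), each with probability 1/24.
E[|X − Y| | X + Y = 4] = (2 + 0 + 2) / 3 = 4/3.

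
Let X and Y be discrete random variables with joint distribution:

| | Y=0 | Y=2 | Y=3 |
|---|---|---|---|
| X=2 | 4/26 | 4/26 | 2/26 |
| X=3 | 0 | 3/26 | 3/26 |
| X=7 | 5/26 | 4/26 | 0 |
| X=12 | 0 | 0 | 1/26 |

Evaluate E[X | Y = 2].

P(Y = 2) = 11/26.
Σ X·P over the event = 2·(4/26) + 3·(3/26) + 7·(4/26) = 45/26.
E[X | Y = 2] = (45/26) / (11/26) = 45/11.

45/11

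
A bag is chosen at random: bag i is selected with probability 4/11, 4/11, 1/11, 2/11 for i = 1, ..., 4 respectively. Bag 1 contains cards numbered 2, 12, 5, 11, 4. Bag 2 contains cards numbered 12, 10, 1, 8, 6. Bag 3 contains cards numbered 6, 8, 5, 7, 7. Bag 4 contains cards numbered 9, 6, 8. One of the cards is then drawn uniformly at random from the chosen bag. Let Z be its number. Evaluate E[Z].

E[Z | bag 1] = (2+12+5+11+4)/5 = 34/5.
E[Z | bag 2] = (12+10+1+8+6)/5 = 37/5.
E[Z | bag 3] = (6+8+5+7+7)/5 = 33/5.
E[Z | bag 4] = (9+6+8)/3 = 23/3.
E[Z] = (4/11)·(34/5) + (4/11)·(37/5) + (1/11)·(33/5) + (2/11)·(23/3) = 1181/165.

1181/165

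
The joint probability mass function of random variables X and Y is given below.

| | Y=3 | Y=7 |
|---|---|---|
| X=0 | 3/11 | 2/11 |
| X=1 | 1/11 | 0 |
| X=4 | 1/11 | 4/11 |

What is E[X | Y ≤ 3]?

P(Y ≤ 3) = 5/11.
Summing X·P(X=x,Y=y) over the conditioning event gives 5/11.
E[X | Y ≤ 3] = (5/11) / (5/11) = 1.

1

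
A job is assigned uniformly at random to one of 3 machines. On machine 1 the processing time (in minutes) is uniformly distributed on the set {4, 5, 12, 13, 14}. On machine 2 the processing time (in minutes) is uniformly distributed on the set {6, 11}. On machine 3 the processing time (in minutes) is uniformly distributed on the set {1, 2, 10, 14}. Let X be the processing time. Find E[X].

497/60

E[X | machine 1] = (4+5+12+13+14)/5 = 48/5.
E[X | machine 2] = (6+11)/2 = 17/2.
E[X | machine 3] = (1+2+10+14)/4 = 27/4.
By the law of total expectation,
E[X] = (1/3)·(48/5) + (1/3)·(17/2) + (1/3)·(27/4) = 497/60.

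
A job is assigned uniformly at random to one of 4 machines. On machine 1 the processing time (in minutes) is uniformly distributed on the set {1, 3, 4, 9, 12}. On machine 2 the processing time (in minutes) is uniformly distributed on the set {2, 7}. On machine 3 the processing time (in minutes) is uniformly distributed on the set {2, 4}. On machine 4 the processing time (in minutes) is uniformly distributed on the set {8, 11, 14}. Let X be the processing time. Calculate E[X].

E[X | machine 1] = (1+3+4+9+12)/5 = 29/5.
E[X | machine 2] = (2+7)/2 = 9/2.
E[X | machine 3] = (2+4)/2 = 3.
E[X | machine 4] = (8+11+14)/3 = 11.
By the law of total expectation,
E[X] = (1/4)·(29/5) + (1/4)·(9/2) + (1/4)·(3) + (1/4)·(11) = 243/40.

243/40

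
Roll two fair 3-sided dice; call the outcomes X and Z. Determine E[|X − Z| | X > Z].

Outcomes with X > Z: (2,1), (3,1), (3,2), each with probability 1/9.
E[|X − Z| | X > Z] = (1 + 2 + 1) / 3 = 4/3.

4/3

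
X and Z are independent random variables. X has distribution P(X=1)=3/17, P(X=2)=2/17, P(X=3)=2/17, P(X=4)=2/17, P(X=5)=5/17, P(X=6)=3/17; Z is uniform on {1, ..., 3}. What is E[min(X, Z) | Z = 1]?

P(Z = 1) = 1/3.
Summing min(X,Z)·P(x,y) over outcomes with Z = 1 gives 1/3.
E[min(X, Z) | Z = 1] = (1/3) / (1/3) = 1.

1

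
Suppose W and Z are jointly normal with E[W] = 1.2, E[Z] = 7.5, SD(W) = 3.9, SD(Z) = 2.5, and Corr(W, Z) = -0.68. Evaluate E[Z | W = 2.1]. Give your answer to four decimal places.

7.1077

E[Z | W=x] = μ_Z + ρ(σ_Z/σ_W)(x − μ_W) for jointly normal variables.
E[Z | W=2.1] = 7.5 + (-0.68)·(2.5/3.9)·(2.1 − (1.2)) = 7.5 + (-0.4359)·(0.9) = 7.1077.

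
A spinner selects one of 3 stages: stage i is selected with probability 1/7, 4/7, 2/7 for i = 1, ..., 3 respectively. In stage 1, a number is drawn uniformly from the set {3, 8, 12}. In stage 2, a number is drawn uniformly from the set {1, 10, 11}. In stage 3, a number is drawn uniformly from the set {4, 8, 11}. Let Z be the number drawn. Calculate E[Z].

157/21

E[Z | stage 1] = (3+8+12)/3 = 23/3.
E[Z | stage 2] = (1+10+11)/3 = 22/3.
E[Z | stage 3] = (4+8+11)/3 = 23/3.
E[Z] = (1/7)·(23/3) + (4/7)·(22/3) + (2/7)·(23/3) = 157/21.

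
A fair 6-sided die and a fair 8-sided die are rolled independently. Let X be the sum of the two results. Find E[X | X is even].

P(X is even) = 1/2.
Σ over the event: 2·1/48 + 4·1/16 + 6·5/48 + 8·1/8 + 10·5/48 + 12·1/16 + 14·1/48 = 4.
E[X | X is even] = (4) / (1/2) = 8.

8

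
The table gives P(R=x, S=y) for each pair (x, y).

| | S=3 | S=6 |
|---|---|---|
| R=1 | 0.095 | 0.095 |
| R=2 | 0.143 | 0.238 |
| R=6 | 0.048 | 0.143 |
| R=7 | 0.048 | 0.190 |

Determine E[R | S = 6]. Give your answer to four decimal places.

4.1426

P(S = 6) = 0.666.
Summing R·P(R=x,S=y) over the conditioning event gives 2.759.
E[R | S = 6] = (2.759) / (0.666) = 4.1426.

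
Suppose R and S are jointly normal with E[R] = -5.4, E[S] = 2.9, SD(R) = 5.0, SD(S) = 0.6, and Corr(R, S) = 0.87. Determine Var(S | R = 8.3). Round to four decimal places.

For a bivariate normal, Var(S | R=x) = σ_S²(1 − ρ²).
Var(S | R=8.3) = (0.6)²·(1 − (0.87)²) = 0.36·0.2431 = 0.0875.

0.0875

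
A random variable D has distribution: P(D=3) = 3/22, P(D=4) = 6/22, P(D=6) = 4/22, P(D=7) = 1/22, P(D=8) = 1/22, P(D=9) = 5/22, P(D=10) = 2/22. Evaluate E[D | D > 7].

P(D > 7) = 4/11.
Σ over the event: 8·1/22 + 9·5/22 + 10·1/11 = 73/22.
E[D | D > 7] = (73/22) / (4/11) = 73/8.

73/8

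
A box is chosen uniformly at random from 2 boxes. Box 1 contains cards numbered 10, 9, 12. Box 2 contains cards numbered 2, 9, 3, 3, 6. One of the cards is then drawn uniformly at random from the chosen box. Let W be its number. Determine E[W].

E[W | box 1] = (10+9+12)/3 = 31/3.
E[W | box 2] = (2+9+3+3+6)/5 = 23/5.
By the law of total expectation,
E[W] = (1/2)·(31/3) + (1/2)·(23/5) = 112/15.

112/15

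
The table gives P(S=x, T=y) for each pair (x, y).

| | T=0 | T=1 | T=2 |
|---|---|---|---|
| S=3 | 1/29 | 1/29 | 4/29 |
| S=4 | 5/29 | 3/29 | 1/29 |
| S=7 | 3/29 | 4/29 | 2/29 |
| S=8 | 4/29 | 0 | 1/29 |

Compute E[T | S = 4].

P(S = 4) = 9/29.
Summing T·P(S=x,T=y) over the conditioning event gives 5/29.
E[T | S = 4] = (5/29) / (9/29) = 5/9.

5/9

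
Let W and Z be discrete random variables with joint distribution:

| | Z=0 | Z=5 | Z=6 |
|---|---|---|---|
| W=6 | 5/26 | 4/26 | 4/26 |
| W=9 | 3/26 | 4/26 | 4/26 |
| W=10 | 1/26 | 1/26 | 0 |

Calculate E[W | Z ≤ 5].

P(Z ≤ 5) = 9/13.
Σ W·P over the event = 6·(5/26) + 6·(4/26) + 9·(3/26) + 9·(4/26) + 10·(1/26) + 10·(1/26) = 137/26.
E[W | Z ≤ 5] = (137/26) / (9/13) = 137/18.

137/18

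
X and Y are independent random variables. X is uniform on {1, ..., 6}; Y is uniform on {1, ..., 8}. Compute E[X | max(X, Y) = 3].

12/5

P(max(X, Y) = 3) = 5/48.
Summing X·P(x,y) over outcomes with max(X, Y) = 3 gives 1/4.
E[X | max(X, Y) = 3] = (1/4) / (5/48) = 12/5.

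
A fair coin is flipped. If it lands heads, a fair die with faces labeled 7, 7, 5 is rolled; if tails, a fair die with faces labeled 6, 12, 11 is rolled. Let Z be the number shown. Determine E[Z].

E[Z | heads] = (7+7+5)/3 = 19/3.
E[Z | tails] = (6+12+11)/3 = 29/3.
E[Z] = (1/2)·(19/3) + (1/2)·(29/3) = 8.

8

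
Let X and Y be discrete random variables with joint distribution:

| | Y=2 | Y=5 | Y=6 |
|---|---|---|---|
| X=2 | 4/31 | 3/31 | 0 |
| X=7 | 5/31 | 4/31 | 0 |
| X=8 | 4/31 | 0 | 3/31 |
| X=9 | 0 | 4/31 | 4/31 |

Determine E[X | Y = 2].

P(Y = 2) = 13/31.
Σ X·P over the event = 2·(4/31) + 7·(5/31) + 8·(4/31) = 75/31.
E[X | Y = 2] = (75/31) / (13/31) = 75/13.

75/13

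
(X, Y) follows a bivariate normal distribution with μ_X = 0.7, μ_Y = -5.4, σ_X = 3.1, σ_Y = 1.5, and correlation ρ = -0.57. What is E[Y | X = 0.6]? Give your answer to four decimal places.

-5.3724

For a bivariate normal, E[Y | X=x] = μ_Y + ρ·(σ_Y/σ_X)·(x − μ_X).
E[Y | X=0.6] = -5.4 + (-0.57)·(1.5/3.1)·(0.6 − (0.7)) = -5.4 + (-0.27581)·(-0.1) = -5.3724.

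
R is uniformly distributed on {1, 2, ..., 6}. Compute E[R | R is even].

Given R is even, R is equally likely to be any of {2, 4, 6}.
E[R | R is even] = (2 + 4 + 6) / 3 = 4.

4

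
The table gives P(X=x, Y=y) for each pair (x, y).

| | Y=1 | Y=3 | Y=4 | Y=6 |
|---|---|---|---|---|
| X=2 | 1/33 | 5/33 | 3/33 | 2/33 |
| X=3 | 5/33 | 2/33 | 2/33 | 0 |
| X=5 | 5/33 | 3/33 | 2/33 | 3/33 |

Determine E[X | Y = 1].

P(Y = 1) = 1/3.
Σ X·P over the event = 2·(1/33) + 3·(5/33) + 5·(5/33) = 14/11.
E[X | Y = 1] = (14/11) / (1/3) = 42/11.

42/11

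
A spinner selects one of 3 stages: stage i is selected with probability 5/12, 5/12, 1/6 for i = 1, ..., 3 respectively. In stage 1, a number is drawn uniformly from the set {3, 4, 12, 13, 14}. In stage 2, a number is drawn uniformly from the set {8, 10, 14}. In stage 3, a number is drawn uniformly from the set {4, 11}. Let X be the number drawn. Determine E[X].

E[X | stage 1] = (3+4+12+13+14)/5 = 46/5.
E[X | stage 2] = (8+10+14)/3 = 32/3.
E[X | stage 3] = (4+11)/2 = 15/2.
E[X] = (5/12)·(46/5) + (5/12)·(32/3) + (1/6)·(15/2) = 343/36.

343/36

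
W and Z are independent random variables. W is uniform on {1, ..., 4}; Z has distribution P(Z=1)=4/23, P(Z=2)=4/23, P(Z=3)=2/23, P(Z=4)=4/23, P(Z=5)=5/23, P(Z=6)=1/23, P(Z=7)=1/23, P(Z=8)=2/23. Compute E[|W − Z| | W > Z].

19/11

P(W > Z) = 11/46.
Summing |W−Z|·P(x,y) over outcomes with W > Z gives 19/46.
E[|W − Z| | W > Z] = (19/46) / (11/46) = 19/11.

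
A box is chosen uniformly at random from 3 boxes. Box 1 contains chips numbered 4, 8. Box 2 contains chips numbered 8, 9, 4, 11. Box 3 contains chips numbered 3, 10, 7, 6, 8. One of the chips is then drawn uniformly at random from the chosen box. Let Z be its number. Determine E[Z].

104/15

E[Z | box 1] = (4+8)/2 = 6.
E[Z | box 2] = (8+9+4+11)/4 = 8.
E[Z | box 3] = (3+10+7+6+8)/5 = 34/5.
By the law of total expectation,
E[Z] = (1/3)·(6) + (1/3)·(8) + (1/3)·(34/5) = 104/15.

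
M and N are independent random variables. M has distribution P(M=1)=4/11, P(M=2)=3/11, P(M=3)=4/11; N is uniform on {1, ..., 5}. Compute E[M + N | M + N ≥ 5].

P(M + N ≥ 5) = 3/5.
Summing (M+N)·P(x,y) over outcomes with M + N ≥ 5 gives 202/55.
E[M + N | M + N ≥ 5] = (202/55) / (3/5) = 202/33.

202/33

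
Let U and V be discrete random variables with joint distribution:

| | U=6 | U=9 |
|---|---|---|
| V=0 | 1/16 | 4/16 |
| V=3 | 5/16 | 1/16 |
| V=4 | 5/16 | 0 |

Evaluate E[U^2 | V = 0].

72

P(V = 0) = 5/16.
Σ U^2·P over the event = 36·(1/16) + 81·(4/16) = 45/2.
E[U^2 | V = 0] = (45/2) / (5/16) = 72.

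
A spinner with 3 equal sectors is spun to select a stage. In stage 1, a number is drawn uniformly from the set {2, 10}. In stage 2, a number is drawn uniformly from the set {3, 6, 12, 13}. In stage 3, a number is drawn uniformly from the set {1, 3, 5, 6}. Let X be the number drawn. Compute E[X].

73/12

E[X | stage 1] = (2+10)/2 = 6.
E[X | stage 2] = (3+6+12+13)/4 = 17/2.
E[X | stage 3] = (1+3+5+6)/4 = 15/4.
E[X] = (1/3)·(6) + (1/3)·(17/2) + (1/3)·(15/4) = 73/12.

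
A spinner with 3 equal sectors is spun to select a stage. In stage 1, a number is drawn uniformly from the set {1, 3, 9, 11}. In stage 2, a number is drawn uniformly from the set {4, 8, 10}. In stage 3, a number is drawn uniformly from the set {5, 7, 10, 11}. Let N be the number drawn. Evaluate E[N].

259/36

E[N | stage 1] = (1+3+9+11)/4 = 6.
E[N | stage 2] = (4+8+10)/3 = 22/3.
E[N | stage 3] = (5+7+10+11)/4 = 33/4.
By the law of total expectation,
E[N] = (1/3)·(6) + (1/3)·(22/3) + (1/3)·(33/4) = 259/36.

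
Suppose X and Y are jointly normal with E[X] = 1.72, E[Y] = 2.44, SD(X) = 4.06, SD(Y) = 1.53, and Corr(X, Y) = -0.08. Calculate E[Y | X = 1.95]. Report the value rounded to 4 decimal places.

2.4331

For a bivariate normal, E[Y | X=x] = μ_Y + ρ·(σ_Y/σ_X)·(x − μ_X).
E[Y | X=1.95] = 2.44 + (-0.08)·(1.53/4.06)·(1.95 − (1.72)) = 2.44 + (-0.030148)·(0.23) = 2.4331.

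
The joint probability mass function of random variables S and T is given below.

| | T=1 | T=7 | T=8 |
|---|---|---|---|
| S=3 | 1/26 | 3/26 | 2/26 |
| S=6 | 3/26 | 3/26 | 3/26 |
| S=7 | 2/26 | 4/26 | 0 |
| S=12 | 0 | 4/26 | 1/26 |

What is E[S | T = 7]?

103/14

P(T = 7) = 7/13.
Summing S·P(S=x,T=y) over the conditioning event gives 103/26.
E[S | T = 7] = (103/26) / (7/13) = 103/14.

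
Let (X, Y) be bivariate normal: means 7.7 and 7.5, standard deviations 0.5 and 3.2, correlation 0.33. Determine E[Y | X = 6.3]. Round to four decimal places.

E[Y | X=x] = μ_Y + ρ(σ_Y/σ_X)(x − μ_X) for jointly normal variables.
E[Y | X=6.3] = 7.5 + (0.33)·(3.2/0.5)·(6.3 − (7.7)) = 7.5 + (2.112)·(-1.4) = 4.5432.

4.5432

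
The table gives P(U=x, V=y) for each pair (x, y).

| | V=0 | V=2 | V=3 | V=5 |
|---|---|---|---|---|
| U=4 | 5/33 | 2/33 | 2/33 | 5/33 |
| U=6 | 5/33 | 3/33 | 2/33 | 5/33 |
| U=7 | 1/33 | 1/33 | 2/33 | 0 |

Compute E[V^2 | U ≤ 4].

151/14

P(U ≤ 4) = 14/33.
Σ V^2·P over the event = 0·(5/33) + 4·(2/33) + 9·(2/33) + 25·(5/33) = 151/33.
E[V^2 | U ≤ 4] = (151/33) / (14/33) = 151/14.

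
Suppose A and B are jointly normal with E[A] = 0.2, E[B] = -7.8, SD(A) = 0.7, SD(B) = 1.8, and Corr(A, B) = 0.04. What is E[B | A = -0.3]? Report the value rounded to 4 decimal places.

-7.8514

The regression of B on A has slope ρ·σ_B/σ_A and passes through (μ_A, μ_B).
E[B | A=-0.3] = -7.8 + (0.04)·(1.8/0.7)·(-0.3 − (0.2)) = -7.8 + (0.10286)·(-0.5) = -7.8514.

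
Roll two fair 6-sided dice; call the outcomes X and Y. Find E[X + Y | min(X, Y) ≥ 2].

8

P(min(X, Y) ≥ 2) = 25/36.
Summing (X+Y)·P(x,y) over outcomes with min(X, Y) ≥ 2 gives 50/9.
E[X + Y | min(X, Y) ≥ 2] = (50/9) / (25/36) = 8.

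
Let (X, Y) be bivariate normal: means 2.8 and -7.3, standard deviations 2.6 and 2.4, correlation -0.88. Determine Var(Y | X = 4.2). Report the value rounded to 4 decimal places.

The conditional variance in a bivariate normal is σ_Y²(1 − ρ²), independent of x.
Var(Y | X=4.2) = (2.4)²·(1 − (-0.88)²) = 5.76·0.2256 = 1.2995.

1.2995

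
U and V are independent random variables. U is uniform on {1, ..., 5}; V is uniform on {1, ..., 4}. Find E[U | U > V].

Outcomes with U > V: (2,1), (3,1), (3,2), (4,1), (4,2), (4,3), (5,1), (5,2), (5,3), (5,4), each with probability 1/20.
E[U | U > V] = (2 + 3 + 3 + 4 + 4 + 4 + 5 + 5 + 5 + 5) / 10 = 4.

4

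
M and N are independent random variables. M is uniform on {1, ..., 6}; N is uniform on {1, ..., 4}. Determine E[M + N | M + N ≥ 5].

62/9

P(M + N ≥ 5) = 3/4.
Summing (M+N)·P(x,y) over outcomes with M + N ≥ 5 gives 31/6.
E[M + N | M + N ≥ 5] = (31/6) / (3/4) = 62/9.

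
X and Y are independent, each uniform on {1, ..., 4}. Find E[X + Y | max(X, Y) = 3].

P(max(X, Y) = 3) = 5/16.
Summing (X+Y)·P(x,y) over outcomes with max(X, Y) = 3 gives 3/2.
E[X + Y | max(X, Y) = 3] = (3/2) / (5/16) = 24/5.

24/5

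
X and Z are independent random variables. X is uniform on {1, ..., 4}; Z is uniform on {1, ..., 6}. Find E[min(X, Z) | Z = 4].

5/2

Outcomes with Z = 4: (1,4), (2,4), (3,4), (4,4), each with probability 1/24.
E[min(X, Z) | Z = 4] = (1 + 2 + 3 + 4) / 4 = 5/2.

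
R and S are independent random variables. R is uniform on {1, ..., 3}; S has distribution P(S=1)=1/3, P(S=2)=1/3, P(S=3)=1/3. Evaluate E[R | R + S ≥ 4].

P(R + S ≥ 4) = 2/3.
Summing R·P(x,y) over outcomes with R + S ≥ 4 gives 14/9.
E[R | R + S ≥ 4] = (14/9) / (2/3) = 7/3.

7/3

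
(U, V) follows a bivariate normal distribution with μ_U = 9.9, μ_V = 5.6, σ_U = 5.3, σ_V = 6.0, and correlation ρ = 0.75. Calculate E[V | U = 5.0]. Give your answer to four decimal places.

The regression of V on U has slope ρ·σ_V/σ_U and passes through (μ_U, μ_V).
E[V | U=5.0] = 5.6 + (0.75)·(6.0/5.3)·(5.0 − (9.9)) = 5.6 + (0.84906)·(-4.9) = 1.4396.

1.4396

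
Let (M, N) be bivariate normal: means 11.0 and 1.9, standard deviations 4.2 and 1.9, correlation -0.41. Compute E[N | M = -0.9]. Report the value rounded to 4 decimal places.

4.1072

E[N | M=x] = μ_N + ρ(σ_N/σ_M)(x − μ_M) for jointly normal variables.
E[N | M=-0.9] = 1.9 + (-0.41)·(1.9/4.2)·(-0.9 − (11.0)) = 1.9 + (-0.18548)·(-11.9) = 4.1072.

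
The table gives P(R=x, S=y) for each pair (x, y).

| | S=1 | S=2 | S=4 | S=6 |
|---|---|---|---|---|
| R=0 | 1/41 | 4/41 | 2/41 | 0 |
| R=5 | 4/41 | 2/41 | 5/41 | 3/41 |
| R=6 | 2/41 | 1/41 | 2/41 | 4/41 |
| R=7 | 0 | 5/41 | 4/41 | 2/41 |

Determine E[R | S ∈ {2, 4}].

P(S ∈ {2, 4}) = 25/41.
Σ R·P over the event = 0·(4/41) + 0·(2/41) + 5·(2/41) + 5·(5/41) + 6·(1/41) + 6·(2/41) + 7·(5/41) + 7·(4/41) = 116/41.
E[R | S ∈ {2, 4}] = (116/41) / (25/41) = 116/25.

116/25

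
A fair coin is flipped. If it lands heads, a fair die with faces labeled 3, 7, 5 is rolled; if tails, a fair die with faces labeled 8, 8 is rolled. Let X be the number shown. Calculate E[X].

E[X | heads] = (3+7+5)/3 = 5.
E[X | tails] = (8+8)/2 = 8.
By the law of total expectation,
E[X] = (1/2)·(5) + (1/2)·(8) = 13/2.

13/2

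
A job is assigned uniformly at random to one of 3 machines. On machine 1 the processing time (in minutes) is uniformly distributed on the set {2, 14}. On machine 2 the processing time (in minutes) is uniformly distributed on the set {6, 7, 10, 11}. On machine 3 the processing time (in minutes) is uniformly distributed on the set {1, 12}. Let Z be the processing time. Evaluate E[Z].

E[Z | machine 1] = (2+14)/2 = 8.
E[Z | machine 2] = (6+7+10+11)/4 = 17/2.
E[Z | machine 3] = (1+12)/2 = 13/2.
E[Z] = (1/3)·(8) + (1/3)·(17/2) + (1/3)·(13/2) = 23/3.

23/3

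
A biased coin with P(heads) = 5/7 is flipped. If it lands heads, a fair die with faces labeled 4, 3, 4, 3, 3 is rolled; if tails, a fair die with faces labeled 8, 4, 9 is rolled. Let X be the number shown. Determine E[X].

31/7

E[X | heads] = (4+3+4+3+3)/5 = 17/5.
E[X | tails] = (8+4+9)/3 = 7.
E[X] = (5/7)·(17/5) + (2/7)·(7) = 31/7.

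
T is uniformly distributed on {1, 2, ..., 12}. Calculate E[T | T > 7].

Given T > 7, T is equally likely to be any of {8, 9, 10, 11, 12}.
E[T | T > 7] = (8 + 9 + 10 + 11 + 12) / 5 = 10.

10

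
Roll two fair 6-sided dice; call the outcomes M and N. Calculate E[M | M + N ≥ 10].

16/3

Outcomes with M + N ≥ 10: (4,6), (5,5), (5,6), (6,4), (6,5), (6,6), each with probability 1/36.
E[M | M + N ≥ 10] = (4 + 5 + 5 + 6 + 6 + 6) / 6 = 16/3.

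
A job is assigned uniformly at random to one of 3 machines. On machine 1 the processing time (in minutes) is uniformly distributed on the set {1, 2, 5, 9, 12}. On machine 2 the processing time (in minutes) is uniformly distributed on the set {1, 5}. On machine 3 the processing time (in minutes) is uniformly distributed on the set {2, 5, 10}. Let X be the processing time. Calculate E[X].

E[X | machine 1] = (1+2+5+9+12)/5 = 29/5.
E[X | machine 2] = (1+5)/2 = 3.
E[X | machine 3] = (2+5+10)/3 = 17/3.
E[X] = (1/3)·(29/5) + (1/3)·(3) + (1/3)·(17/3) = 217/45.

217/45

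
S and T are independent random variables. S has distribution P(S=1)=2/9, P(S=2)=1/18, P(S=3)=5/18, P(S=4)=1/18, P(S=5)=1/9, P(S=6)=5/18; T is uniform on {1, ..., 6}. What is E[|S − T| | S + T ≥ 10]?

19/20

P(S + T ≥ 10) = 5/27.
Summing |S−T|·P(x,y) over outcomes with S + T ≥ 10 gives 19/108.
E[|S − T| | S + T ≥ 10] = (19/108) / (5/27) = 19/20.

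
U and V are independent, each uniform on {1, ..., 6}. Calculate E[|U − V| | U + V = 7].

Outcomes with U + V = 7: (1,6), (2,5), (3,4), (4,3), (5,2), (6,1), each with probability 1/36.
E[|U − V| | U + V = 7] = (5 + 3 + 1 + 1 + 3 + 5) / 6 = 3.

3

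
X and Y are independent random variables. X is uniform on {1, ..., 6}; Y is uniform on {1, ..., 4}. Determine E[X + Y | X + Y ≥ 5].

62/9

P(X + Y ≥ 5) = 3/4.
Summing (X+Y)·P(x,y) over outcomes with X + Y ≥ 5 gives 31/6.
E[X + Y | X + Y ≥ 5] = (31/6) / (3/4) = 62/9.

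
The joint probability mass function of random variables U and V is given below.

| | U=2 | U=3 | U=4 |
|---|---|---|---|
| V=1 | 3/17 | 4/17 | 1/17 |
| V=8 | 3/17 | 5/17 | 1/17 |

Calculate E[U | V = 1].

11/4

P(V = 1) = 8/17.
Σ U·P over the event = 2·(3/17) + 3·(4/17) + 4·(1/17) = 22/17.
E[U | V = 1] = (22/17) / (8/17) = 11/4.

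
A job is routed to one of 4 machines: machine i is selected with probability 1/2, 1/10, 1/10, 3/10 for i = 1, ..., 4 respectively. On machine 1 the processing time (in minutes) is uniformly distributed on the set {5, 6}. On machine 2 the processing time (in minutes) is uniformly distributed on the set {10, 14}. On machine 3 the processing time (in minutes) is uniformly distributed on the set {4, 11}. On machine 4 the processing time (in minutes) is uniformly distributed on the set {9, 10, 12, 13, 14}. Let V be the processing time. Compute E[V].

E[V | machine 1] = (5+6)/2 = 11/2.
E[V | machine 2] = (10+14)/2 = 12.
E[V | machine 3] = (4+11)/2 = 15/2.
E[V | machine 4] = (9+10+12+13+14)/5 = 58/5.
E[V] = (1/2)·(11/2) + (1/10)·(12) + (1/10)·(15/2) + (3/10)·(58/5) = 409/50.

409/50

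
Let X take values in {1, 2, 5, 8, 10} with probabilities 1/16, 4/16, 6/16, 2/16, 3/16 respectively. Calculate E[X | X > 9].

10

P(X > 9) = 3/16.
Σ over the event: 10·3/16 = 15/8.
E[X | X > 9] = (15/8) / (3/16) = 10.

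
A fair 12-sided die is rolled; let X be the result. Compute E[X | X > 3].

Given X > 3, X is equally likely to be any of {4, 5, 6, 7, 8, 9, 10, 11, 12}.
E[X | X > 3] = (4 + 5 + 6 + 7 + 8 + 9 + 10 + 11 + 12) / 9 = 8.

8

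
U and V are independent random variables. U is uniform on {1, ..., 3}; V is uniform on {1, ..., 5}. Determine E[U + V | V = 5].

Outcomes with V = 5: (1,5), (2,5), (3,5), each with probability 1/15.
E[U + V | V = 5] = (6 + 7 + 8) / 3 = 7.

7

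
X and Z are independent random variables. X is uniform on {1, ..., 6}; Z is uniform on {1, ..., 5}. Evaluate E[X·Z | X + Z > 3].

310/27

P(X + Z > 3) = 9/10.
Summing XZ·P(x,y) over outcomes with X + Z > 3 gives 31/3.
E[X·Z | X + Z > 3] = (31/3) / (9/10) = 310/27.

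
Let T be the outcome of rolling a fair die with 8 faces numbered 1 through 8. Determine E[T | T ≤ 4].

5/2

Given T ≤ 4, T is equally likely to be any of {1, 2, 3, 4}.
E[T | T ≤ 4] = (1 + 2 + 3 + 4) / 4 = 5/2.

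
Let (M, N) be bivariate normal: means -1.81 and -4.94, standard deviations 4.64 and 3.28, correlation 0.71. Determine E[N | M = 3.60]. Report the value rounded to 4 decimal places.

-2.2247

E[N | M=x] = μ_N + ρ(σ_N/σ_M)(x − μ_M) for jointly normal variables.
E[N | M=3.60] = -4.94 + (0.71)·(3.28/4.64)·(3.60 − (-1.81)) = -4.94 + (0.5019)·(5.41) = -2.2247.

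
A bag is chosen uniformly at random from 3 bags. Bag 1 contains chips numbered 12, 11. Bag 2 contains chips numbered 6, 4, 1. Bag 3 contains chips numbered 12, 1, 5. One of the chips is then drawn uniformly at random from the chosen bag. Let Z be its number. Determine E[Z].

127/18

E[Z | bag 1] = (12+11)/2 = 23/2.
E[Z | bag 2] = (6+4+1)/3 = 11/3.
E[Z | bag 3] = (12+1+5)/3 = 6.
E[Z] = (1/3)·(23/2) + (1/3)·(11/3) + (1/3)·(6) = 127/18.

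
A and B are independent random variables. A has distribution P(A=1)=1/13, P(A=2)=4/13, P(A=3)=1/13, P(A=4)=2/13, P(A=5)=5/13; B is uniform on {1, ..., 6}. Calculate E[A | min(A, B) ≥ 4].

33/7

P(min(A, B) ≥ 4) = 7/26.
Summing A·P(x,y) over outcomes with min(A, B) ≥ 4 gives 33/26.
E[A | min(A, B) ≥ 4] = (33/26) / (7/26) = 33/7.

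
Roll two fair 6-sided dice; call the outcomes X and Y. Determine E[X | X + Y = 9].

Outcomes with X + Y = 9: (3,6), (4,5), (5,4), (6,3), each with probability 1/36.
E[X | X + Y = 9] = (3 + 4 + 5 + 6) / 4 = 9/2.

9/2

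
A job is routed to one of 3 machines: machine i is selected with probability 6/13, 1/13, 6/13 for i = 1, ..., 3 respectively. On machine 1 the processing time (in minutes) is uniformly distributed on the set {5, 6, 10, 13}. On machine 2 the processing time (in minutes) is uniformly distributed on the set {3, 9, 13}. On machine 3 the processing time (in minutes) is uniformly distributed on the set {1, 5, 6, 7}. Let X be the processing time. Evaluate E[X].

527/78

E[X | machine 1] = (5+6+10+13)/4 = 17/2.
E[X | machine 2] = (3+9+13)/3 = 25/3.
E[X | machine 3] = (1+5+6+7)/4 = 19/4.
By the law of total expectation,
E[X] = (6/13)·(17/2) + (1/13)·(25/3) + (6/13)·(19/4) = 527/78.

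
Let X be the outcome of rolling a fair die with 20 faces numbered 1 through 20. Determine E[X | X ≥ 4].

12

P(X ≥ 4) = 17/20.
E[X | X ≥ 4] = (51/5) / (17/20) = 12.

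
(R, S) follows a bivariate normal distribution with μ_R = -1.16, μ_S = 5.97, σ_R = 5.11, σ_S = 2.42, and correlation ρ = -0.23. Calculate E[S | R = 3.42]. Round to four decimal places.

E[S | R=x] = μ_S + ρ(σ_S/σ_R)(x − μ_R) for jointly normal variables.
E[S | R=3.42] = 5.97 + (-0.23)·(2.42/5.11)·(3.42 − (-1.16)) = 5.97 + (-0.10892)·(4.58) = 5.4711.

5.4711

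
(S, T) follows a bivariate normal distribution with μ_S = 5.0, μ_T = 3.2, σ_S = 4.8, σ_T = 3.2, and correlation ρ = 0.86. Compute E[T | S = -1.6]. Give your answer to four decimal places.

-0.5840

The regression of T on S has slope ρ·σ_T/σ_S and passes through (μ_S, μ_T).
E[T | S=-1.6] = 3.2 + (0.86)·(3.2/4.8)·(-1.6 − (5.0)) = 3.2 + (0.57333)·(-6.6) = -0.5840.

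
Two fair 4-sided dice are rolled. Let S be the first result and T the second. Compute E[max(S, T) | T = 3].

Outcomes with T = 3: (1,3), (2,3), (3,3), (4,3), each with probability 1/16.
E[max(S, T) | T = 3] = (3 + 3 + 3 + 4) / 4 = 13/4.

13/4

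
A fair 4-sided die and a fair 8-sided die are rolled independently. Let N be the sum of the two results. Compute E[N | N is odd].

7

P(N is odd) = 1/2.
Σ over the event: 3·1/16 + 5·1/8 + 7·1/8 + 9·1/8 + 11·1/16 = 7/2.
E[N | N is odd] = (7/2) / (1/2) = 7.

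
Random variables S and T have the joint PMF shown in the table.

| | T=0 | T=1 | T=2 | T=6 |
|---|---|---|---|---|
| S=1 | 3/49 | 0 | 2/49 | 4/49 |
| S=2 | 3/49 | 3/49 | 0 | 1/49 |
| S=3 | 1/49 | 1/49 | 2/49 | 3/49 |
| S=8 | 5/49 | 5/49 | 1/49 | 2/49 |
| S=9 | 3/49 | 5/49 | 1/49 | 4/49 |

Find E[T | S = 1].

28/9

P(S = 1) = 9/49.
Σ T·P over the event = 0·(3/49) + 2·(2/49) + 6·(4/49) = 4/7.
E[T | S = 1] = (4/7) / (9/49) = 28/9.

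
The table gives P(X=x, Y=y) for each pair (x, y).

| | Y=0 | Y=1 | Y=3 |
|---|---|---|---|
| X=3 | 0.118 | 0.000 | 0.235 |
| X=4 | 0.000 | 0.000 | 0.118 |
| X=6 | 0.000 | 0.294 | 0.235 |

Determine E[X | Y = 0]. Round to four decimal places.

P(Y = 0) = 0.118.
Σ X·P over the event = 3·(0.118) = 0.354.
E[X | Y = 0] = (0.354) / (0.118) = 3.0000.

3.0000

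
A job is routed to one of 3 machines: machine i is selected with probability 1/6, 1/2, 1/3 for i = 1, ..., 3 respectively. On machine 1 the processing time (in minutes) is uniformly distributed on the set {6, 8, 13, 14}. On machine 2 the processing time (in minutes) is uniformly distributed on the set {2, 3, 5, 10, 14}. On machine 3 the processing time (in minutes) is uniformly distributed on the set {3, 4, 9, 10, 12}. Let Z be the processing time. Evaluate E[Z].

E[Z | machine 1] = (6+8+13+14)/4 = 41/4.
E[Z | machine 2] = (2+3+5+10+14)/5 = 34/5.
E[Z | machine 3] = (3+4+9+10+12)/5 = 38/5.
By the law of total expectation,
E[Z] = (1/6)·(41/4) + (1/2)·(34/5) + (1/3)·(38/5) = 917/120.

917/120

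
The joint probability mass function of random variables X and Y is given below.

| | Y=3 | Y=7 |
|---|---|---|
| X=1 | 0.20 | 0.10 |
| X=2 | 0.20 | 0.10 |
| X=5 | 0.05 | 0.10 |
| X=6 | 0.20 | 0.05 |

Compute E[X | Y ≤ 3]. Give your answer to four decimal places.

P(Y ≤ 3) = 0.65.
Σ X·P over the event = 1·(0.20) + 2·(0.20) + 5·(0.05) + 6·(0.20) = 2.05.
E[X | Y ≤ 3] = (2.05) / (0.65) = 3.1538.

3.1538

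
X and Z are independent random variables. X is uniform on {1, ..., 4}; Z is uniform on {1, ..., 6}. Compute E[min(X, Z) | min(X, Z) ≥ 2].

P(min(X, Z) ≥ 2) = 5/8.
Summing min(X,Z)·P(x,y) over outcomes with min(X, Z) ≥ 2 gives 41/24.
E[min(X, Z) | min(X, Z) ≥ 2] = (41/24) / (5/8) = 41/15.

41/15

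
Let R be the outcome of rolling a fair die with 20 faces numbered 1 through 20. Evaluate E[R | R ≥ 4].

12

P(R ≥ 4) = 17/20.
E[R | R ≥ 4] = (51/5) / (17/20) = 12.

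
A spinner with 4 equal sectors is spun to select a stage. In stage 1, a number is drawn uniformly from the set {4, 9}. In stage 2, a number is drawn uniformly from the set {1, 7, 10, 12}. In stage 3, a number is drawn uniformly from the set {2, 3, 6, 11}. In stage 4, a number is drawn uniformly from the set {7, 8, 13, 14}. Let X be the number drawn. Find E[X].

15/2

E[X | stage 1] = (4+9)/2 = 13/2.
E[X | stage 2] = (1+7+10+12)/4 = 15/2.
E[X | stage 3] = (2+3+6+11)/4 = 11/2.
E[X | stage 4] = (7+8+13+14)/4 = 21/2.
By the law of total expectation,
E[X] = (1/4)·(13/2) + (1/4)·(15/2) + (1/4)·(11/2) + (1/4)·(21/2) = 15/2.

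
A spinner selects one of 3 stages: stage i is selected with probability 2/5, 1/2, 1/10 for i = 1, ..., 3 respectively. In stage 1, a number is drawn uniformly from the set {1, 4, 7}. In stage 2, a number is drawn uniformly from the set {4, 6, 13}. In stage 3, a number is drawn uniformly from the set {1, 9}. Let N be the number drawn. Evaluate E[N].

89/15

E[N | stage 1] = (1+4+7)/3 = 4.
E[N | stage 2] = (4+6+13)/3 = 23/3.
E[N | stage 3] = (1+9)/2 = 5.
E[N] = (2/5)·(4) + (1/2)·(23/3) + (1/10)·(5) = 89/15.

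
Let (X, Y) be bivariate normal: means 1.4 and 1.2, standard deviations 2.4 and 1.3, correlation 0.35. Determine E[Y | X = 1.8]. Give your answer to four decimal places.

The regression of Y on X has slope ρ·σ_Y/σ_X and passes through (μ_X, μ_Y).
E[Y | X=1.8] = 1.2 + (0.35)·(1.3/2.4)·(1.8 − (1.4)) = 1.2 + (0.18958)·(0.4) = 1.2758.

1.2758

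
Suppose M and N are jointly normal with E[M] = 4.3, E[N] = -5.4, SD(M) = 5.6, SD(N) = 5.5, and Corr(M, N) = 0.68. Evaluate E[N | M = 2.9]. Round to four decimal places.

-6.3350

E[N | M=x] = μ_N + ρ(σ_N/σ_M)(x − μ_M) for jointly normal variables.
E[N | M=2.9] = -5.4 + (0.68)·(5.5/5.6)·(2.9 − (4.3)) = -5.4 + (0.66786)·(-1.4) = -6.3350.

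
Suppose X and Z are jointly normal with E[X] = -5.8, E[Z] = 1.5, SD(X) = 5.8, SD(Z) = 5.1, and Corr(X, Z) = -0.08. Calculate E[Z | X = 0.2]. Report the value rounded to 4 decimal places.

The regression of Z on X has slope ρ·σ_Z/σ_X and passes through (μ_X, μ_Z).
E[Z | X=0.2] = 1.5 + (-0.08)·(5.1/5.8)·(0.2 − (-5.8)) = 1.5 + (-0.070345)·(6) = 1.0779.

1.0779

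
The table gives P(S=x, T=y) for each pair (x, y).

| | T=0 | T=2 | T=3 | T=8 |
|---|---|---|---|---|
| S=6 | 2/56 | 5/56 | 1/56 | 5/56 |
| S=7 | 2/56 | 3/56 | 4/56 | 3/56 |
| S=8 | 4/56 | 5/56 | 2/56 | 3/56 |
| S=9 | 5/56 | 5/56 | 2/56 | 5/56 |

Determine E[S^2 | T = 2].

526/9

P(T = 2) = 9/28.
Σ S^2·P over the event = 36·(5/56) + 49·(3/56) + 64·(5/56) + 81·(5/56) = 263/14.
E[S^2 | T = 2] = (263/14) / (9/28) = 526/9.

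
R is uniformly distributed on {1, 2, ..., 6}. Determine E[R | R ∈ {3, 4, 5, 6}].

9/2

P(R ∈ {3, 4, 5, 6}) = 2/3.
Σ over the event: 3·1/6 + 4·1/6 + 5·1/6 + 6·1/6 = 3.
E[R | R ∈ {3, 4, 5, 6}] = (3) / (2/3) = 9/2.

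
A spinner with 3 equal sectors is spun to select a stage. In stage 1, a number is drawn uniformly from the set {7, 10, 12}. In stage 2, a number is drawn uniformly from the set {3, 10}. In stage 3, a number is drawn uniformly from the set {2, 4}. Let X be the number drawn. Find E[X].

E[X | stage 1] = (7+10+12)/3 = 29/3.
E[X | stage 2] = (3+10)/2 = 13/2.
E[X | stage 3] = (2+4)/2 = 3.
E[X] = (1/3)·(29/3) + (1/3)·(13/2) + (1/3)·(3) = 115/18.

115/18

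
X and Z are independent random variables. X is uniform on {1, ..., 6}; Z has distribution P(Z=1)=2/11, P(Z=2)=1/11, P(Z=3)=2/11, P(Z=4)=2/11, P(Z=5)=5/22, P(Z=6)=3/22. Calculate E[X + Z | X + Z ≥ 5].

435/56

P(X + Z ≥ 5) = 28/33.
Summing (X+Z)·P(x,y) over outcomes with X + Z ≥ 5 gives 145/22.
E[X + Z | X + Z ≥ 5] = (145/22) / (28/33) = 435/56.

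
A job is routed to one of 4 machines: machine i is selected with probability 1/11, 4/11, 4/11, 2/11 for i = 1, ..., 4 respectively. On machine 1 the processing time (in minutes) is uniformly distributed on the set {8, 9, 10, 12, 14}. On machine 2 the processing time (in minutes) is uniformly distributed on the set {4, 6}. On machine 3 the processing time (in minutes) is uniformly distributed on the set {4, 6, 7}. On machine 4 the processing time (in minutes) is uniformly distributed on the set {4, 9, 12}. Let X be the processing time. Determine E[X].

E[X | machine 1] = (8+9+10+12+14)/5 = 53/5.
E[X | machine 2] = (4+6)/2 = 5.
E[X | machine 3] = (4+6+7)/3 = 17/3.
E[X | machine 4] = (4+9+12)/3 = 25/3.
By the law of total expectation,
E[X] = (1/11)·(53/5) + (4/11)·(5) + (4/11)·(17/3) + (2/11)·(25/3) = 1049/165.

1049/165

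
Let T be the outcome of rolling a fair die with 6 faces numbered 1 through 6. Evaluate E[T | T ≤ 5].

Given T ≤ 5, T is equally likely to be any of {1, 2, 3, 4, 5}.
E[T | T ≤ 5] = (1 + 2 + 3 + 4 + 5) / 5 = 3.

3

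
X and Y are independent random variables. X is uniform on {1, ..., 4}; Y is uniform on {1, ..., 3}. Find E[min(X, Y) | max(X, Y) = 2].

4/3

P(max(X, Y) = 2) = 1/4.
Summing min(X,Y)·P(x,y) over outcomes with max(X, Y) = 2 gives 1/3.
E[min(X, Y) | max(X, Y) = 2] = (1/3) / (1/4) = 4/3.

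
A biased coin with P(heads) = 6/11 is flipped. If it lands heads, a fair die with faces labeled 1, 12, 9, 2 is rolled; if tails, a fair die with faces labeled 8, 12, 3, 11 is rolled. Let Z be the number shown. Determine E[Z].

E[Z | heads] = (1+12+9+2)/4 = 6.
E[Z | tails] = (8+12+3+11)/4 = 17/2.
By the law of total expectation,
E[Z] = (6/11)·(6) + (5/11)·(17/2) = 157/22.

157/22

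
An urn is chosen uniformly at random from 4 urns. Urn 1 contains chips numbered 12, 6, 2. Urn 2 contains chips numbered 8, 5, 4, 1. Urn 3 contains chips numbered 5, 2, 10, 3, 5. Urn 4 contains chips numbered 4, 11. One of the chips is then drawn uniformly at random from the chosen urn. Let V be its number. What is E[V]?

71/12

E[V | urn 1] = (12+6+2)/3 = 20/3.
E[V | urn 2] = (8+5+4+1)/4 = 9/2.
E[V | urn 3] = (5+2+10+3+5)/5 = 5.
E[V | urn 4] = (4+11)/2 = 15/2.
E[V] = (1/4)·(20/3) + (1/4)·(9/2) + (1/4)·(5) + (1/4)·(15/2) = 71/12.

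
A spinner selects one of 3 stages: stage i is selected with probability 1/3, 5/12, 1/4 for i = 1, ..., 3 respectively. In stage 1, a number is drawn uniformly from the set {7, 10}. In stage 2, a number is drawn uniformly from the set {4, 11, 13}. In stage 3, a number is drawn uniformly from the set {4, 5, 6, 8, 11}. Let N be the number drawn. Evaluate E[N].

379/45

E[N | stage 1] = (7+10)/2 = 17/2.
E[N | stage 2] = (4+11+13)/3 = 28/3.
E[N | stage 3] = (4+5+6+8+11)/5 = 34/5.
E[N] = (1/3)·(17/2) + (5/12)·(28/3) + (1/4)·(34/5) = 379/45.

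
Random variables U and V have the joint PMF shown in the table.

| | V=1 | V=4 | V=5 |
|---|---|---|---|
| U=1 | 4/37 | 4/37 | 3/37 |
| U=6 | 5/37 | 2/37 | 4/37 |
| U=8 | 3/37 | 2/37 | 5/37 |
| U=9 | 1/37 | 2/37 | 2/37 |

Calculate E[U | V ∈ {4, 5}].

45/8

P(V ∈ {4, 5}) = 24/37.
Σ U·P over the event = 1·(4/37) + 1·(3/37) + 6·(2/37) + 6·(4/37) + 8·(2/37) + 8·(5/37) + 9·(2/37) + 9·(2/37) = 135/37.
E[U | V ∈ {4, 5}] = (135/37) / (24/37) = 45/8.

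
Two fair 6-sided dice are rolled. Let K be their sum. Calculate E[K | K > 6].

P(K > 6) = 7/12.
Σ over the event: 7·1/6 + 8·5/36 + 9·1/9 + 10·1/12 + 11·1/18 + 12·1/36 = 91/18.
E[K | K > 6] = (91/18) / (7/12) = 26/3.

26/3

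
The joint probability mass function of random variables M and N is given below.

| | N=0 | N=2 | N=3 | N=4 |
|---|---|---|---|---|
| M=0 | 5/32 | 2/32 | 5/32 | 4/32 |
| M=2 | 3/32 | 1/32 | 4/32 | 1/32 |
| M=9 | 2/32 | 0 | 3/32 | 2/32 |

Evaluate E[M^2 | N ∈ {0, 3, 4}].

599/29

P(N ∈ {0, 3, 4}) = 29/32.
Summing M^2·P(M=x,N=y) over the conditioning event gives 599/32.
E[M^2 | N ∈ {0, 3, 4}] = (599/32) / (29/32) = 599/29.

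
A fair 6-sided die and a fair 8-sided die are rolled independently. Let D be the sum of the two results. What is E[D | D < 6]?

P(D < 6) = 5/24.
Σ over the event: 2·1/48 + 3·1/24 + 4·1/16 + 5·1/12 = 5/6.
E[D | D < 6] = (5/6) / (5/24) = 4.

4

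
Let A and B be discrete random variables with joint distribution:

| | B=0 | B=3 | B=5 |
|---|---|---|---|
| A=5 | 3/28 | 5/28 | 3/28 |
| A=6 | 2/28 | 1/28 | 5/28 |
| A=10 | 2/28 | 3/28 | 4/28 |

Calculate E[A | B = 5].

P(B = 5) = 3/7.
Σ A·P over the event = 5·(3/28) + 6·(5/28) + 10·(4/28) = 85/28.
E[A | B = 5] = (85/28) / (3/7) = 85/12.

85/12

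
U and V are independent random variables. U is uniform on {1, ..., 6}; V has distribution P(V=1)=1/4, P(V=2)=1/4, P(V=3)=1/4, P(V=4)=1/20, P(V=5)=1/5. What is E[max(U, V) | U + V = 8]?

79/15

P(U + V = 8) = 1/8.
Summing max(U,V)·P(x,y) over outcomes with U + V = 8 gives 79/120.
E[max(U, V) | U + V = 8] = (79/120) / (1/8) = 79/15.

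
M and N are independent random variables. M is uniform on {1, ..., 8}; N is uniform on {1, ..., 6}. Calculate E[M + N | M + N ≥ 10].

34/3

P(M + N ≥ 10) = 5/16.
Summing (M+N)·P(x,y) over outcomes with M + N ≥ 10 gives 85/24.
E[M + N | M + N ≥ 10] = (85/24) / (5/16) = 34/3.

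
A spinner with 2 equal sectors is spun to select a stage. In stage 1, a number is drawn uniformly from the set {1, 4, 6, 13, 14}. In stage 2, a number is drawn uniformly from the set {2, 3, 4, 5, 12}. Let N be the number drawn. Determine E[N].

32/5

E[N | stage 1] = (1+4+6+13+14)/5 = 38/5.
E[N | stage 2] = (2+3+4+5+12)/5 = 26/5.
By the law of total expectation,
E[N] = (1/2)·(38/5) + (1/2)·(26/5) = 32/5.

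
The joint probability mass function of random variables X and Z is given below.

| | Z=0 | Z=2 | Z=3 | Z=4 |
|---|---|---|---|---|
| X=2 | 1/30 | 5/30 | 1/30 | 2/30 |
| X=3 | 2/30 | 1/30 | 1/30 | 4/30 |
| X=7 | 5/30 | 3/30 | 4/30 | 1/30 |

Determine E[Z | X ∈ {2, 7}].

P(X ∈ {2, 7}) = 11/15.
Σ Z·P over the event = 0·(1/30) + 2·(5/30) + 3·(1/30) + 4·(2/30) + 0·(5/30) + 2·(3/30) + 3·(4/30) + 4·(1/30) = 43/30.
E[Z | X ∈ {2, 7}] = (43/30) / (11/15) = 43/22.

43/22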